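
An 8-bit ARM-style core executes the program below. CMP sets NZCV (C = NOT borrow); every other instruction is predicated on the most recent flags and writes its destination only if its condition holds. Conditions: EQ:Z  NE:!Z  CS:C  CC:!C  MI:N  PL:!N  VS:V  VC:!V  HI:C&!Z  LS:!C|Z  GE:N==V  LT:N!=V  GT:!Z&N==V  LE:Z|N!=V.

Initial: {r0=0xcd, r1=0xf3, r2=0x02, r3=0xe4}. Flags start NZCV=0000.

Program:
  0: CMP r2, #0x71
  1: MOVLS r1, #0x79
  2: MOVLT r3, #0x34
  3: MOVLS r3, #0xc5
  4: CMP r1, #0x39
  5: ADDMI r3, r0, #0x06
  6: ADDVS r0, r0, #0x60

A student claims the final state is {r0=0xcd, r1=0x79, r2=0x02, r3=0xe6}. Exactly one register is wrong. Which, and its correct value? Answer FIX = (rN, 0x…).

0: ✓ CMP  NZCV=1000
1: ✓ MOVLS  r1←0x79
2: ✓ MOVLT  r3←0x34
3: ✓ MOVLS  r3←0xc5
4: ✓ CMP  NZCV=0010
5: · ADDMI
6: · ADDVS

FIX = (r3, 0xc5)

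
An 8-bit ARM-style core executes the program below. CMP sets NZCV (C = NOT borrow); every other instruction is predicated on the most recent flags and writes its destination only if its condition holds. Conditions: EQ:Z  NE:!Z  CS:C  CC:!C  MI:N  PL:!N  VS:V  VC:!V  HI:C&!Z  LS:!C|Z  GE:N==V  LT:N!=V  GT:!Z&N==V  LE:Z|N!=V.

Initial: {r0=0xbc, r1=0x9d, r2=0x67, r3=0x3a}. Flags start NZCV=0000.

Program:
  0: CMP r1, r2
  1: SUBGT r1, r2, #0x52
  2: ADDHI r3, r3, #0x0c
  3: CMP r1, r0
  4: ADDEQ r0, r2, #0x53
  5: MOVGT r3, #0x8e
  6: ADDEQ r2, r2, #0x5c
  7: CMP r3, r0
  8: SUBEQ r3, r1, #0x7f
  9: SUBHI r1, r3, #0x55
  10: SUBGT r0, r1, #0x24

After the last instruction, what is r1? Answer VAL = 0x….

0: ✓ CMP  NZCV=0011
1: · SUBGT
2: ✓ ADDHI  r3←0x46
3: ✓ CMP  NZCV=1000
4: · ADDEQ
5: · MOVGT
6: · ADDEQ
7: ✓ CMP  NZCV=1001
8: · SUBEQ
9: · SUBHI
10: ✓ SUBGT  r0←0x79

VAL = 0x9d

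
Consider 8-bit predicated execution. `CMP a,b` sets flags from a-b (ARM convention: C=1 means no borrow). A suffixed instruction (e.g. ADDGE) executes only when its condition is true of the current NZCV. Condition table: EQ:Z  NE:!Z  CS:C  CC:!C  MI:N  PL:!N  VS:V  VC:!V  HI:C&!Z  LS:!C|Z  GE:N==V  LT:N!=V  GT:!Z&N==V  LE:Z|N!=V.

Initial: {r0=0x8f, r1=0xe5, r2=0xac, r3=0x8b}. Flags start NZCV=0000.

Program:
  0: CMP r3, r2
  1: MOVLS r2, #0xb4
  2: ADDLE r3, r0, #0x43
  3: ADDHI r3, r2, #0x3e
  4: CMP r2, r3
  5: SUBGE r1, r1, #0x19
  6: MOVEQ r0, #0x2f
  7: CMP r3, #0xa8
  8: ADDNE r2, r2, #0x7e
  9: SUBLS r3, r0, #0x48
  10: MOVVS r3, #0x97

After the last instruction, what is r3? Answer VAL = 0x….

VAL = 0xd2

0: ✓ CMP  NZCV=1000
1: ✓ MOVLS  r2←0xb4
2: ✓ ADDLE  r3←0xd2
3: · ADDHI
4: ✓ CMP  NZCV=1000
5: · SUBGE
6: · MOVEQ
7: ✓ CMP  NZCV=0010
8: ✓ ADDNE  r2←0x32
9: · SUBLS
10: · MOVVS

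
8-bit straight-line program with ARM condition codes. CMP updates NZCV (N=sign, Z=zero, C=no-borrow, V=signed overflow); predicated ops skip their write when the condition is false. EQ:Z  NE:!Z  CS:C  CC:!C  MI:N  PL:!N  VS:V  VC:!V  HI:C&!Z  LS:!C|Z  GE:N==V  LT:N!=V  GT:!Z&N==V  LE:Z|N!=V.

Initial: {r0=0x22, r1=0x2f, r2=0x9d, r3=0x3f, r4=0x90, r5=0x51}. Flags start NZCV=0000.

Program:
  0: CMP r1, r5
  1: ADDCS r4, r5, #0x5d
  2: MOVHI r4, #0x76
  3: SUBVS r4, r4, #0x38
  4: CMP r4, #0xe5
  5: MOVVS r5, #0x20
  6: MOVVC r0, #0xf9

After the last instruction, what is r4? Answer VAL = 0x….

VAL = 0x90

0: ✓ CMP  NZCV=1000
1: · ADDCS
2: · MOVHI
3: · SUBVS
4: ✓ CMP  NZCV=1000
5: · MOVVS
6: ✓ MOVVC  r0←0xf9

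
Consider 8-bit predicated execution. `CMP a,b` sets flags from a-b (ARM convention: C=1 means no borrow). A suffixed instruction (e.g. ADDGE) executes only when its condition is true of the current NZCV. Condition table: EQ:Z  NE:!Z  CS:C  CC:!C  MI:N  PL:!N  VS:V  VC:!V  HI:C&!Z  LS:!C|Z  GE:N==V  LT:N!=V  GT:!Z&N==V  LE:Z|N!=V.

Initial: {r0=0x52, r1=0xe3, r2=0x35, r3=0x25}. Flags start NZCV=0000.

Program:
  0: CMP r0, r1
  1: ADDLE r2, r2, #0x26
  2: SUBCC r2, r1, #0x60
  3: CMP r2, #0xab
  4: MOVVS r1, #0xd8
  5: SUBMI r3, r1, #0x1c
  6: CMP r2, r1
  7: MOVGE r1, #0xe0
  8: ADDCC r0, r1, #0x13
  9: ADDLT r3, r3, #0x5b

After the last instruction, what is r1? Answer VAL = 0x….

[0] flags=0000 → (cmp)
[1] flags=0000 LE?F → skip
[2] flags=0000 CC?T → r2=0x83
[3] flags=1000 → (cmp)
[4] flags=1000 VS?F → skip
[5] flags=1000 MI?T → r3=0xc7
[6] flags=1000 → (cmp)
[7] flags=1000 GE?F → skip
[8] flags=1000 CC?T → r0=0xf6
[9] flags=1000 LT?T → r3=0x22

VAL = 0xe3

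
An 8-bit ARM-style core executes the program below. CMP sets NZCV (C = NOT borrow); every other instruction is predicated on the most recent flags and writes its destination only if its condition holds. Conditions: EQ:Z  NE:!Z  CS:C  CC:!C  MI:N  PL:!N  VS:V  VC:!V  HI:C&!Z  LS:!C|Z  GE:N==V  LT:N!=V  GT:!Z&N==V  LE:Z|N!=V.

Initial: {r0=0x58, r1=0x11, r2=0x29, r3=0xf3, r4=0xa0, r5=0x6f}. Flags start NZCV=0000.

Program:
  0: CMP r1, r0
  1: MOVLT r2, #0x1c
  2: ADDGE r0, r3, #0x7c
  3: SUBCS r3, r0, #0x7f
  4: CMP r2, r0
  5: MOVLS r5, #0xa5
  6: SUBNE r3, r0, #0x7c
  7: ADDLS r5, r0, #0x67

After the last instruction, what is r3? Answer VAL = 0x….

[0] flags=1000 → (cmp)
[1] flags=1000 LT?T → r2=0x1c
[2] flags=1000 GE?F → skip
[3] flags=1000 CS?F → skip
[4] flags=1000 → (cmp)
[5] flags=1000 LS?T → r5=0xa5
[6] flags=1000 NE?T → r3=0xdc
[7] flags=1000 LS?T → r5=0xbf

VAL = 0xdc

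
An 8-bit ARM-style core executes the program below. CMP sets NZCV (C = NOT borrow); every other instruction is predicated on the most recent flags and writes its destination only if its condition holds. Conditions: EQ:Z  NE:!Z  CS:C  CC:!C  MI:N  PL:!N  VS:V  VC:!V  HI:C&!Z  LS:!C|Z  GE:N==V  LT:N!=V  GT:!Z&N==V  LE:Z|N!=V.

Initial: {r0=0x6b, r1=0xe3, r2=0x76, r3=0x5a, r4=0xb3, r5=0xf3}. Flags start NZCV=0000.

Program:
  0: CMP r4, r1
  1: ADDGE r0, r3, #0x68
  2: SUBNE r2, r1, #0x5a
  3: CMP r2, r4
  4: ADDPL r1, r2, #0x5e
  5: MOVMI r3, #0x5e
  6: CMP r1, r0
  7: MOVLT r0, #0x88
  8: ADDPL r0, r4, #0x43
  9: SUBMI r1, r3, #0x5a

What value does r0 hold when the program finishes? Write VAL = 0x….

VAL = 0xf6

[0] flags=1000 → (cmp)
[1] flags=1000 GE?F → skip
[2] flags=1000 NE?T → r2=0x89
[3] flags=1000 → (cmp)
[4] flags=1000 PL?F → skip
[5] flags=1000 MI?T → r3=0x5e
[6] flags=0011 → (cmp)
[7] flags=0011 LT?T → r0=0x88
[8] flags=0011 PL?T → r0=0xf6
[9] flags=0011 MI?F → skip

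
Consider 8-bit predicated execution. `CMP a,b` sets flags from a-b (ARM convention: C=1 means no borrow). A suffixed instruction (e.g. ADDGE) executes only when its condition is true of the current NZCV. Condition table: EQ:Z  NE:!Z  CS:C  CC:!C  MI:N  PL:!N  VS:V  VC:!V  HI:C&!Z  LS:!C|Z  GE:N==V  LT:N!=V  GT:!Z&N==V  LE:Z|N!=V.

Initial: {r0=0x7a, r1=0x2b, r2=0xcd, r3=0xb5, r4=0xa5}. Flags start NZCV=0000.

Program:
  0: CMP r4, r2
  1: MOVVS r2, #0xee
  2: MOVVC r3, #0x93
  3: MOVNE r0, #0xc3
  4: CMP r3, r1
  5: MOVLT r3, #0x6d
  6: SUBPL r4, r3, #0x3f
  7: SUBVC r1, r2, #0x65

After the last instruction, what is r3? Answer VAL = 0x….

VAL = 0x6d

[0] flags=1000 → (cmp)
[1] flags=1000 VS?F → skip
[2] flags=1000 VC?T → r3=0x93
[3] flags=1000 NE?T → r0=0xc3
[4] flags=0011 → (cmp)
[5] flags=0011 LT?T → r3=0x6d
[6] flags=0011 PL?T → r4=0x2e
[7] flags=0011 VC?F → skip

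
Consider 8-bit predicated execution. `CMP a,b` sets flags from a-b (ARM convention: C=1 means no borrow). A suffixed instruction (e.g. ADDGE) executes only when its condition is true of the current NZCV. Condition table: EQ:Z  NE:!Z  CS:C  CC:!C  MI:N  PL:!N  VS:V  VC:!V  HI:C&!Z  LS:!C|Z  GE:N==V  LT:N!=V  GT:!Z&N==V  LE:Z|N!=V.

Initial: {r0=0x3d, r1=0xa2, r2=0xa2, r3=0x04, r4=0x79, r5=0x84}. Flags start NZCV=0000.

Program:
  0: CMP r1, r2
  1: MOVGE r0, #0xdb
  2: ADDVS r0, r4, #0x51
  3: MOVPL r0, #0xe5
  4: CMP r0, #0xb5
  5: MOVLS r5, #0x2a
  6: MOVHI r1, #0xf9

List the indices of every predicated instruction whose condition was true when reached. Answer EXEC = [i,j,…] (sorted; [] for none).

0: ✓ CMP  NZCV=0110
1: ✓ MOVGE  r0←0xdb
2: · ADDVS
3: ✓ MOVPL  r0←0xe5
4: ✓ CMP  NZCV=0010
5: · MOVLS
6: ✓ MOVHI  r1←0xf9

EXEC = [1,3,6]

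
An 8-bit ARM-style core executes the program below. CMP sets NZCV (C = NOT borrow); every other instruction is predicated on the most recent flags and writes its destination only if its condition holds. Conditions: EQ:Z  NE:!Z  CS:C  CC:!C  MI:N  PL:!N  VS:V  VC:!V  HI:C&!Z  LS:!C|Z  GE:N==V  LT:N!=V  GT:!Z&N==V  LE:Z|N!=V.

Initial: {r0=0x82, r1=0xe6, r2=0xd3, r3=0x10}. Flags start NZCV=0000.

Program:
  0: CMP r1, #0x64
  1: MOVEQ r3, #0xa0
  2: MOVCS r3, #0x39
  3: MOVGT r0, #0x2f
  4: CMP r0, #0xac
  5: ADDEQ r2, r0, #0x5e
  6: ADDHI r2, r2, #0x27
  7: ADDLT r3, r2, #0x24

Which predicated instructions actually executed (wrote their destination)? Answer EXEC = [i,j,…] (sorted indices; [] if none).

EXEC = [2,7]

0: ✓ CMP  NZCV=1010
1: · MOVEQ
2: ✓ MOVCS  r3←0x39
3: · MOVGT
4: ✓ CMP  NZCV=1000
5: · ADDEQ
6: · ADDHI
7: ✓ ADDLT  r3←0xf7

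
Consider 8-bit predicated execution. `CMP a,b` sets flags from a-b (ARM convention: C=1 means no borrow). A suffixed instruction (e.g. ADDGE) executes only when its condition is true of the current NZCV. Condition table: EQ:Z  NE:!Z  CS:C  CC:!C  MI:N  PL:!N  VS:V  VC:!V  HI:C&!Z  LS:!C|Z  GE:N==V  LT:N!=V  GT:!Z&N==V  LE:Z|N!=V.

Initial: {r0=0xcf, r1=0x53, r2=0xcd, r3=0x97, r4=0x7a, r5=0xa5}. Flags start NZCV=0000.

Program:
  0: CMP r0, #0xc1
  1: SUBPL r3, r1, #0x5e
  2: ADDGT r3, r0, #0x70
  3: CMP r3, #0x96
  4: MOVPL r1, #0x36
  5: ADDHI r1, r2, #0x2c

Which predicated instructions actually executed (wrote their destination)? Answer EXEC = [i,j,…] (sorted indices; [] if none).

EXEC = [1,2]

[0] flags=0010 → (cmp)
[1] flags=0010 PL?T → r3=0xf5
[2] flags=0010 GT?T → r3=0x3f
[3] flags=1001 → (cmp)
[4] flags=1001 PL?F → skip
[5] flags=1001 HI?F → skip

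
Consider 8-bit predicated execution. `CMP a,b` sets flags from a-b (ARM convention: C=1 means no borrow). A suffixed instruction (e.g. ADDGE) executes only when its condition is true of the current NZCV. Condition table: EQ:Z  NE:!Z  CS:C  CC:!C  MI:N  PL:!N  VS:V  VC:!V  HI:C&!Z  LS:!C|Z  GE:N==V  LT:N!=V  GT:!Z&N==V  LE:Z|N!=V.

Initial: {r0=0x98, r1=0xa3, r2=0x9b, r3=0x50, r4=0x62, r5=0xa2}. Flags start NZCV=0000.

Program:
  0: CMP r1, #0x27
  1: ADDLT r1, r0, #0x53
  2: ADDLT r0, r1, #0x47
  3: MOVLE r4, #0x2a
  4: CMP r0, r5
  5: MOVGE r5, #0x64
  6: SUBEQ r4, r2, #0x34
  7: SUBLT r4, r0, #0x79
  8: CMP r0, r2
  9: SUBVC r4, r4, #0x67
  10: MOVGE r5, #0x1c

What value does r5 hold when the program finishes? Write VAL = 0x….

VAL = 0x1c

[0] flags=0011 → (cmp)
[1] flags=0011 LT?T → r1=0xeb
[2] flags=0011 LT?T → r0=0x32
[3] flags=0011 LE?T → r4=0x2a
[4] flags=1001 → (cmp)
[5] flags=1001 GE?T → r5=0x64
[6] flags=1001 EQ?F → skip
[7] flags=1001 LT?F → skip
[8] flags=1001 → (cmp)
[9] flags=1001 VC?F → skip
[10] flags=1001 GE?T → r5=0x1c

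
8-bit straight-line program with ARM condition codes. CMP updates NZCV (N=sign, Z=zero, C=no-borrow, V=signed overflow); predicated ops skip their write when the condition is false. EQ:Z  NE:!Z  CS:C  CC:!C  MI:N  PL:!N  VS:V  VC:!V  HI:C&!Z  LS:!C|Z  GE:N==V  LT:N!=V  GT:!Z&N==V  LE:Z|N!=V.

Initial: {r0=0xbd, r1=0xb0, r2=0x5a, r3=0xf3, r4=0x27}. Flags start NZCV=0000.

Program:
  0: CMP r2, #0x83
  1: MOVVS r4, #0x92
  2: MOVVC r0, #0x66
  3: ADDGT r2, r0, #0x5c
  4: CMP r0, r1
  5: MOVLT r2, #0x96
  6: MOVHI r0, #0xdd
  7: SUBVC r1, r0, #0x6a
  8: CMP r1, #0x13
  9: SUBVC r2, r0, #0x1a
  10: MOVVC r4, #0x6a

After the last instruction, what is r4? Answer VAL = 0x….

VAL = 0x6a

0: ✓ CMP  NZCV=1001
1: ✓ MOVVS  r4←0x92
2: · MOVVC
3: ✓ ADDGT  r2←0x19
4: ✓ CMP  NZCV=0010
5: · MOVLT
6: ✓ MOVHI  r0←0xdd
7: ✓ SUBVC  r1←0x73
8: ✓ CMP  NZCV=0010
9: ✓ SUBVC  r2←0xc3
10: ✓ MOVVC  r4←0x6a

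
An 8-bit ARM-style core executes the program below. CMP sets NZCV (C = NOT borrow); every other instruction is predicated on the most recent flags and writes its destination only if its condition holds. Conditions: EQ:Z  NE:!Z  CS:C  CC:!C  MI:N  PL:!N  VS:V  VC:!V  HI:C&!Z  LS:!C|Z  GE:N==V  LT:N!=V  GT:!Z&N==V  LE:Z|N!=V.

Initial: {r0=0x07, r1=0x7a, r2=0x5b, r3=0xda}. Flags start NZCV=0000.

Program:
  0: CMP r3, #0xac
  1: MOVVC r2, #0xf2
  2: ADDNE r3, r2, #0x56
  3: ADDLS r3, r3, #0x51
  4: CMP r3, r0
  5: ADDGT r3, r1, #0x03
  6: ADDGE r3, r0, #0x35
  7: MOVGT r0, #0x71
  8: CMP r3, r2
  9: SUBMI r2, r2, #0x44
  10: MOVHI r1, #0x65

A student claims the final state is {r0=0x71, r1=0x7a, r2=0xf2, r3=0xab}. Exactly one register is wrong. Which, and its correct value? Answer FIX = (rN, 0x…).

0: ✓ CMP  NZCV=0010
1: ✓ MOVVC  r2←0xf2
2: ✓ ADDNE  r3←0x48
3: · ADDLS
4: ✓ CMP  NZCV=0010
5: ✓ ADDGT  r3←0x7d
6: ✓ ADDGE  r3←0x3c
7: ✓ MOVGT  r0←0x71
8: ✓ CMP  NZCV=0000
9: · SUBMI
10: · MOVHI

FIX = (r3, 0x3c)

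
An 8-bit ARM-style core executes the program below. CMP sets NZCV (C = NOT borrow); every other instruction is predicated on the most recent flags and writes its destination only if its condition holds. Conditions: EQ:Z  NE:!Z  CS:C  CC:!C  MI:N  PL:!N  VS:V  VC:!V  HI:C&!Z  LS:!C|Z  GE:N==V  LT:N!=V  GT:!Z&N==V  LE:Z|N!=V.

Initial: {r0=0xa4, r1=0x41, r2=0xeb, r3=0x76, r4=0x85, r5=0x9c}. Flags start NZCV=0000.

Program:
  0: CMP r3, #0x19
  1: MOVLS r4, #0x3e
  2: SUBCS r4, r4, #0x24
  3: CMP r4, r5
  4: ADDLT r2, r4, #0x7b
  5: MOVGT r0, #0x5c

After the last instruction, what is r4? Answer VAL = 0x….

[0] flags=0010 → (cmp)
[1] flags=0010 LS?F → skip
[2] flags=0010 CS?T → r4=0x61
[3] flags=1001 → (cmp)
[4] flags=1001 LT?F → skip
[5] flags=1001 GT?T → r0=0x5c

VAL = 0x61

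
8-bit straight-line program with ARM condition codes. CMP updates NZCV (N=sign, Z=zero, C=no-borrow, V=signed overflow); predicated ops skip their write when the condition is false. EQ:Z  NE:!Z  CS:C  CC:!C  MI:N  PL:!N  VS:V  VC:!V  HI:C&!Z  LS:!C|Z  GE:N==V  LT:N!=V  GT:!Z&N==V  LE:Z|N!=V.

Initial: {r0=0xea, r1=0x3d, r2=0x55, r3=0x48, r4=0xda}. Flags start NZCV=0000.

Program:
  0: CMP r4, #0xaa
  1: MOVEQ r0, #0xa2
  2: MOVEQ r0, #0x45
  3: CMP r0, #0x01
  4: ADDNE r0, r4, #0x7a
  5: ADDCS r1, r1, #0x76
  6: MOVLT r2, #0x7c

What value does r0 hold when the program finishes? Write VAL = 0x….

VAL = 0x54

0: ✓ CMP  NZCV=0010
1: · MOVEQ
2: · MOVEQ
3: ✓ CMP  NZCV=1010
4: ✓ ADDNE  r0←0x54
5: ✓ ADDCS  r1←0xb3
6: ✓ MOVLT  r2←0x7c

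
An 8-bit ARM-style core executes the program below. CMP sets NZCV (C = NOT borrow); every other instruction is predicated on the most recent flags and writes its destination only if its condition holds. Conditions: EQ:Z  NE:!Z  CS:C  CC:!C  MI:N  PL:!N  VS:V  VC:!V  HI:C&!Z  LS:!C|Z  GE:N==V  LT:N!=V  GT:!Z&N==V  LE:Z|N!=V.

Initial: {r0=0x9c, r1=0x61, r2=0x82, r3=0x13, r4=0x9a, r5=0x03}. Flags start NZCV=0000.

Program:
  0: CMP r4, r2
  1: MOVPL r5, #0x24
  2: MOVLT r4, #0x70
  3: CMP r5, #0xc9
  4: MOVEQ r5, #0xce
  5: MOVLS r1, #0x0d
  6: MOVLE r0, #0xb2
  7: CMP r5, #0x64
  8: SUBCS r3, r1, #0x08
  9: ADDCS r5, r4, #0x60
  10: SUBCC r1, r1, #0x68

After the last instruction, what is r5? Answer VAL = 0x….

VAL = 0x24

[0] flags=0010 → (cmp)
[1] flags=0010 PL?T → r5=0x24
[2] flags=0010 LT?F → skip
[3] flags=0000 → (cmp)
[4] flags=0000 EQ?F → skip
[5] flags=0000 LS?T → r1=0x0d
[6] flags=0000 LE?F → skip
[7] flags=1000 → (cmp)
[8] flags=1000 CS?F → skip
[9] flags=1000 CS?F → skip
[10] flags=1000 CC?T → r1=0xa5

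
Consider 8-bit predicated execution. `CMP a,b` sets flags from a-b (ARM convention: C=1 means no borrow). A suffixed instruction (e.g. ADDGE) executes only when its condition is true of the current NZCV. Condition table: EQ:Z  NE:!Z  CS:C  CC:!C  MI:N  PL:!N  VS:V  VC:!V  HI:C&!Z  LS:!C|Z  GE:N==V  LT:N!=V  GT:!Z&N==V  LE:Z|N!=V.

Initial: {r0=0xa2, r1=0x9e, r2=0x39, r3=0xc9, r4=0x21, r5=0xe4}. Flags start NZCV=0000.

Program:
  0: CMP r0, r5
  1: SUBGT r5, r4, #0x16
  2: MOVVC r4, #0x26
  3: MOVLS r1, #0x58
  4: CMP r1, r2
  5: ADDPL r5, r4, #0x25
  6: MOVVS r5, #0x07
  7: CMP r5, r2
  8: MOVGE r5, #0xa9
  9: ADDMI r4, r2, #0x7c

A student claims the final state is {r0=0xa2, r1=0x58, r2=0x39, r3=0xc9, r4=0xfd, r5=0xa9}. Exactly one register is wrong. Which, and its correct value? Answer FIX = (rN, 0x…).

FIX = (r4, 0x26)

[0] flags=1000 → (cmp)
[1] flags=1000 GT?F → skip
[2] flags=1000 VC?T → r4=0x26
[3] flags=1000 LS?T → r1=0x58
[4] flags=0010 → (cmp)
[5] flags=0010 PL?T → r5=0x4b
[6] flags=0010 VS?F → skip
[7] flags=0010 → (cmp)
[8] flags=0010 GE?T → r5=0xa9
[9] flags=0010 MI?F → skip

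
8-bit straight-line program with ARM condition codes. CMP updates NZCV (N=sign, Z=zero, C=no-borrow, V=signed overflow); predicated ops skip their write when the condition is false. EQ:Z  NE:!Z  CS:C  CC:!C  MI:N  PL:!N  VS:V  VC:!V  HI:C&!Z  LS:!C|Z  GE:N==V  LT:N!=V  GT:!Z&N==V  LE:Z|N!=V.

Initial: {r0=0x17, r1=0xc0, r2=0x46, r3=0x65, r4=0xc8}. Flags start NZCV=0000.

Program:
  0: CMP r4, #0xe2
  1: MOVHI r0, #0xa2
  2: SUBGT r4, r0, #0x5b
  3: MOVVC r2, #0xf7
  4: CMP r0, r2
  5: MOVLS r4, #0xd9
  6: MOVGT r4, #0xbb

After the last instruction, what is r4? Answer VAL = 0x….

VAL = 0xbb

0: ✓ CMP  NZCV=1000
1: · MOVHI
2: · SUBGT
3: ✓ MOVVC  r2←0xf7
4: ✓ CMP  NZCV=0000
5: ✓ MOVLS  r4←0xd9
6: ✓ MOVGT  r4←0xbb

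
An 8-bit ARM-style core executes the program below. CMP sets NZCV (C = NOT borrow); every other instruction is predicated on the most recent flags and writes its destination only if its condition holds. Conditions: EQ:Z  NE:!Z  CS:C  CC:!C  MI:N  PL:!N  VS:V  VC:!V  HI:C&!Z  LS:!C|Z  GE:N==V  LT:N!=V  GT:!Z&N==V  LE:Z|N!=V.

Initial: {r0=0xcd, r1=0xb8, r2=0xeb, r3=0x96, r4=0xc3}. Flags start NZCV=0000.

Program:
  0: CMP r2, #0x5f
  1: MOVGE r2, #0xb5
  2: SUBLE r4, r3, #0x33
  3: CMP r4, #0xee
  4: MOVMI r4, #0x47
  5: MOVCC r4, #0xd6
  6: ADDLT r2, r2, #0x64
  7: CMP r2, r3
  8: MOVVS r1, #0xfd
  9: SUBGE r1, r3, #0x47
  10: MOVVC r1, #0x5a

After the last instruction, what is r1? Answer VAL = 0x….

[0] flags=1010 → (cmp)
[1] flags=1010 GE?F → skip
[2] flags=1010 LE?T → r4=0x63
[3] flags=0000 → (cmp)
[4] flags=0000 MI?F → skip
[5] flags=0000 CC?T → r4=0xd6
[6] flags=0000 LT?F → skip
[7] flags=0010 → (cmp)
[8] flags=0010 VS?F → skip
[9] flags=0010 GE?T → r1=0x4f
[10] flags=0010 VC?T → r1=0x5a

VAL = 0x5a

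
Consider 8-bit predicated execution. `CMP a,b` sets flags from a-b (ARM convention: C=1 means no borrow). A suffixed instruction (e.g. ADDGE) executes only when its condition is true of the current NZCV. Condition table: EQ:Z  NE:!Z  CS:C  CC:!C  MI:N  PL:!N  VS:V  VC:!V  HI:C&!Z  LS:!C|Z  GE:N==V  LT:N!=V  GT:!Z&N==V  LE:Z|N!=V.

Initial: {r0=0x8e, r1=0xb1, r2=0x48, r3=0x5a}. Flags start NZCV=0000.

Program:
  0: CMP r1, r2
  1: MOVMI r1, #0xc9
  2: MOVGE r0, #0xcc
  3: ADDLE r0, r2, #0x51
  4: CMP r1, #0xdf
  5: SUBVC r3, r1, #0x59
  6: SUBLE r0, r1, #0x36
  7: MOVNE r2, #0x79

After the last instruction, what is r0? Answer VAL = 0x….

VAL = 0x7b

0: ✓ CMP  NZCV=0011
1: · MOVMI
2: · MOVGE
3: ✓ ADDLE  r0←0x99
4: ✓ CMP  NZCV=1000
5: ✓ SUBVC  r3←0x58
6: ✓ SUBLE  r0←0x7b
7: ✓ MOVNE  r2←0x79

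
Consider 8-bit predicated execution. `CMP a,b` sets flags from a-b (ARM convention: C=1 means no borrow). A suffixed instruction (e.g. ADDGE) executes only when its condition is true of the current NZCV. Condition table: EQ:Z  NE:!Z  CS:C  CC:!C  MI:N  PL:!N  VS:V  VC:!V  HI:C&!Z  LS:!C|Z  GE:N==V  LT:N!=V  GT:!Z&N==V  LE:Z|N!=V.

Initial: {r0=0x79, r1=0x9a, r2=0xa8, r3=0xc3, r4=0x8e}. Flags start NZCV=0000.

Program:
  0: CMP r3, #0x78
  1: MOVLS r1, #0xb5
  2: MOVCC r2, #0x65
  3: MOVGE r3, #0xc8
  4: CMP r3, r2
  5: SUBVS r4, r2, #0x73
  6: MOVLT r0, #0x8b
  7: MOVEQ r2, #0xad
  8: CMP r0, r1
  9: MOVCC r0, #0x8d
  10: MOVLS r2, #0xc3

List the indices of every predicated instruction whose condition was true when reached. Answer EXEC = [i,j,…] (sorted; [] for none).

0: ✓ CMP  NZCV=0011
1: · MOVLS
2: · MOVCC
3: · MOVGE
4: ✓ CMP  NZCV=0010
5: · SUBVS
6: · MOVLT
7: · MOVEQ
8: ✓ CMP  NZCV=1001
9: ✓ MOVCC  r0←0x8d
10: ✓ MOVLS  r2←0xc3

EXEC = [9,10]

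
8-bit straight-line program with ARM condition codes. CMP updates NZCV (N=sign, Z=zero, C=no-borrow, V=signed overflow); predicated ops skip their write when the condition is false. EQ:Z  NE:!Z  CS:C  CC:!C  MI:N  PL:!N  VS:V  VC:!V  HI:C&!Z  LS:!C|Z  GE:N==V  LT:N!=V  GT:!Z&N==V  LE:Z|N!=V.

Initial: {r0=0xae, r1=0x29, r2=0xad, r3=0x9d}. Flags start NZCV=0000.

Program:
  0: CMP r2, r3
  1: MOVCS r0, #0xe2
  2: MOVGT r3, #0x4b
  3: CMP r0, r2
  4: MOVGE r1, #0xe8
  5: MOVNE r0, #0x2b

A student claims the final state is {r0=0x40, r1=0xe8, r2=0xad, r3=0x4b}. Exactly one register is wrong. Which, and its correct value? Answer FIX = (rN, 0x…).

[0] flags=0010 → (cmp)
[1] flags=0010 CS?T → r0=0xe2
[2] flags=0010 GT?T → r3=0x4b
[3] flags=0010 → (cmp)
[4] flags=0010 GE?T → r1=0xe8
[5] flags=0010 NE?T → r0=0x2b

FIX = (r0, 0x2b)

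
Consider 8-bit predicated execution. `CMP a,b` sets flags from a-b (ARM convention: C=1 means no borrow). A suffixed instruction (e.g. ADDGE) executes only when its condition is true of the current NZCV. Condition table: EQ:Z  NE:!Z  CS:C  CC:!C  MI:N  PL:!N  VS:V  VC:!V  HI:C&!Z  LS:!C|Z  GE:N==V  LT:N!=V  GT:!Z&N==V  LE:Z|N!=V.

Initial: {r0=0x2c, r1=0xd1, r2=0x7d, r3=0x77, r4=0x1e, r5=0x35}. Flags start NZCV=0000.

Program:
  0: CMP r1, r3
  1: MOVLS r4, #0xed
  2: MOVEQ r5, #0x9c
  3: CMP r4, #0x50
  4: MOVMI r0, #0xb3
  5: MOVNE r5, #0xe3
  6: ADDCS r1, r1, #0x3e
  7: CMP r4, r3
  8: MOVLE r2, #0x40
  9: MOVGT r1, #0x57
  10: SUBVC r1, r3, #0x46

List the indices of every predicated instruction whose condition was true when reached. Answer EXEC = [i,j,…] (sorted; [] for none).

EXEC = [4,5,8,10]

0: ✓ CMP  NZCV=0011
1: · MOVLS
2: · MOVEQ
3: ✓ CMP  NZCV=1000
4: ✓ MOVMI  r0←0xb3
5: ✓ MOVNE  r5←0xe3
6: · ADDCS
7: ✓ CMP  NZCV=1000
8: ✓ MOVLE  r2←0x40
9: · MOVGT
10: ✓ SUBVC  r1←0x31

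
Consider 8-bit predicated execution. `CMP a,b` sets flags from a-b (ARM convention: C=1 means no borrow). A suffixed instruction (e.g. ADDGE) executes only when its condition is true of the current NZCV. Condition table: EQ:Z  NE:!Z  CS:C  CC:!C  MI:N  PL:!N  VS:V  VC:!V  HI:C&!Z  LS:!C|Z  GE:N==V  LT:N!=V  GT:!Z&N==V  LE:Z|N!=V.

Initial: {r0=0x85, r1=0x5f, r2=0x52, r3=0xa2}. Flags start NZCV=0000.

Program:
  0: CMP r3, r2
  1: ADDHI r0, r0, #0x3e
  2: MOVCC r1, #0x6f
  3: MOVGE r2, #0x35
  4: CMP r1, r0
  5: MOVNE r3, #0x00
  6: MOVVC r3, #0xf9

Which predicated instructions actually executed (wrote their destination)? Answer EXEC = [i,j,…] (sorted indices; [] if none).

[0] flags=0011 → (cmp)
[1] flags=0011 HI?T → r0=0xc3
[2] flags=0011 CC?F → skip
[3] flags=0011 GE?F → skip
[4] flags=1001 → (cmp)
[5] flags=1001 NE?T → r3=0x00
[6] flags=1001 VC?F → skip

EXEC = [1,5]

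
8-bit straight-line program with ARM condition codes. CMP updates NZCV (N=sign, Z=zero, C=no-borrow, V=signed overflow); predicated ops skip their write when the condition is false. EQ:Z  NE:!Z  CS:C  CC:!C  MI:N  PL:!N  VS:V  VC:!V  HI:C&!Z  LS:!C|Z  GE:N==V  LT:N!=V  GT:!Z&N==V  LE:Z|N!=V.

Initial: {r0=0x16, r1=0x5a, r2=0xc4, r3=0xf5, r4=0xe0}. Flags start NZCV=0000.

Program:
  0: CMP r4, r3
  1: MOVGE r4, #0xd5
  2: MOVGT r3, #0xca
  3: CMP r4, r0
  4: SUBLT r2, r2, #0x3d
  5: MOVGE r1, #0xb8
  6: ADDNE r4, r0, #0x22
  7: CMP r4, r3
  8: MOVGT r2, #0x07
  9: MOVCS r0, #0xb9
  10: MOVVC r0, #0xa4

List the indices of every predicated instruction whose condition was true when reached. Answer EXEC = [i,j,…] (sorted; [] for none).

[0] flags=1000 → (cmp)
[1] flags=1000 GE?F → skip
[2] flags=1000 GT?F → skip
[3] flags=1010 → (cmp)
[4] flags=1010 LT?T → r2=0x87
[5] flags=1010 GE?F → skip
[6] flags=1010 NE?T → r4=0x38
[7] flags=0000 → (cmp)
[8] flags=0000 GT?T → r2=0x07
[9] flags=0000 CS?F → skip
[10] flags=0000 VC?T → r0=0xa4

EXEC = [4,6,8,10]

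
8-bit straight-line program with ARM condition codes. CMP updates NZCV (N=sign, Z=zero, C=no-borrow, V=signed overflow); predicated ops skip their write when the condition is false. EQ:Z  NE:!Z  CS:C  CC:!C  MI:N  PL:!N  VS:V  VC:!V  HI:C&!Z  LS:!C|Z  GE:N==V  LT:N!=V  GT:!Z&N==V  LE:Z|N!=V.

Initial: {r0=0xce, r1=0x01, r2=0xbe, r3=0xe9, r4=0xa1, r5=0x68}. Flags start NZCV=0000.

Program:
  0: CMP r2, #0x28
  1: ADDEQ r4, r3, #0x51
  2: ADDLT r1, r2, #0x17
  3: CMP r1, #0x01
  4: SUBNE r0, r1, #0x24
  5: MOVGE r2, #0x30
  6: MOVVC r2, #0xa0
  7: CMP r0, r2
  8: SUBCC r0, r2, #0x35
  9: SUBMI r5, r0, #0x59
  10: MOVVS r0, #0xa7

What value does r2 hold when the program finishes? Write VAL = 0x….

VAL = 0xa0

[0] flags=1010 → (cmp)
[1] flags=1010 EQ?F → skip
[2] flags=1010 LT?T → r1=0xd5
[3] flags=1010 → (cmp)
[4] flags=1010 NE?T → r0=0xb1
[5] flags=1010 GE?F → skip
[6] flags=1010 VC?T → r2=0xa0
[7] flags=0010 → (cmp)
[8] flags=0010 CC?F → skip
[9] flags=0010 MI?F → skip
[10] flags=0010 VS?F → skip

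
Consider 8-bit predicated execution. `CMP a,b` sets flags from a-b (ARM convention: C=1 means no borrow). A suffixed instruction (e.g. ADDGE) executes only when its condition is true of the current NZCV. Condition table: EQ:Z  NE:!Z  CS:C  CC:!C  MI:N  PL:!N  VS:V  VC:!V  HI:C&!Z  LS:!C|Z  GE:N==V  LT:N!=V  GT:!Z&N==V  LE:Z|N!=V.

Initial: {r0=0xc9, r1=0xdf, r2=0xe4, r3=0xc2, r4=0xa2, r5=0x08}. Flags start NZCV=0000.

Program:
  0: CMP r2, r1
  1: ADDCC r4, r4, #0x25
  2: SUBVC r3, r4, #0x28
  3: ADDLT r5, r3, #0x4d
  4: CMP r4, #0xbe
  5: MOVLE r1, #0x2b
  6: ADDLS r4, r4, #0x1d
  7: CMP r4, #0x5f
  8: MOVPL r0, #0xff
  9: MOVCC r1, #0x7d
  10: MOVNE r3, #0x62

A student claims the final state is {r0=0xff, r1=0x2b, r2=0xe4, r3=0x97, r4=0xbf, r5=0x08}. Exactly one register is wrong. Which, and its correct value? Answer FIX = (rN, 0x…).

[0] flags=0010 → (cmp)
[1] flags=0010 CC?F → skip
[2] flags=0010 VC?T → r3=0x7a
[3] flags=0010 LT?F → skip
[4] flags=1000 → (cmp)
[5] flags=1000 LE?T → r1=0x2b
[6] flags=1000 LS?T → r4=0xbf
[7] flags=0011 → (cmp)
[8] flags=0011 PL?T → r0=0xff
[9] flags=0011 CC?F → skip
[10] flags=0011 NE?T → r3=0x62

FIX = (r3, 0x62)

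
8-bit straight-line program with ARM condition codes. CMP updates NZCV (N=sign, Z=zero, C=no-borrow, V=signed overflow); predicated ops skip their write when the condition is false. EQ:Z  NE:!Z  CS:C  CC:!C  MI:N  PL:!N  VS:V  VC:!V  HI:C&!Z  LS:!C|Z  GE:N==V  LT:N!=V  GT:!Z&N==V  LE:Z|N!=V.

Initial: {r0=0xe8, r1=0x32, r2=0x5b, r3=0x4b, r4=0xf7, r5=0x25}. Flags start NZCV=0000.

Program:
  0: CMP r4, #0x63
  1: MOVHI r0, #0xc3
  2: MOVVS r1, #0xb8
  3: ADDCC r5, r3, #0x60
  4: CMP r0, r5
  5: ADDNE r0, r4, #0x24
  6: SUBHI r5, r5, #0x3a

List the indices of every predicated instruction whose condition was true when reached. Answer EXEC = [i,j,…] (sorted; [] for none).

EXEC = [1,5,6]

0: ✓ CMP  NZCV=1010
1: ✓ MOVHI  r0←0xc3
2: · MOVVS
3: · ADDCC
4: ✓ CMP  NZCV=1010
5: ✓ ADDNE  r0←0x1b
6: ✓ SUBHI  r5←0xeb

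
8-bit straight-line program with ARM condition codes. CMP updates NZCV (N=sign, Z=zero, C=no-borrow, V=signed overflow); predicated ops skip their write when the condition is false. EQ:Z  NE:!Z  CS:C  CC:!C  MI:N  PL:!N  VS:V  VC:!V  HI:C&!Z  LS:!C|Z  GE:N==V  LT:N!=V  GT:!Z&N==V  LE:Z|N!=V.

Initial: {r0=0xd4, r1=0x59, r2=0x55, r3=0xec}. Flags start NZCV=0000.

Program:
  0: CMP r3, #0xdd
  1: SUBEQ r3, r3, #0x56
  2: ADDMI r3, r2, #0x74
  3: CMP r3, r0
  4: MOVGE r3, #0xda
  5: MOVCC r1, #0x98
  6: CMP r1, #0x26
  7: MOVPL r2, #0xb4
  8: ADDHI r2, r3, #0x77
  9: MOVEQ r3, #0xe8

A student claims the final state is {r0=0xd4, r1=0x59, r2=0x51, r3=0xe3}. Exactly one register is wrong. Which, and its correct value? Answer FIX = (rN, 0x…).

0: ✓ CMP  NZCV=0010
1: · SUBEQ
2: · ADDMI
3: ✓ CMP  NZCV=0010
4: ✓ MOVGE  r3←0xda
5: · MOVCC
6: ✓ CMP  NZCV=0010
7: ✓ MOVPL  r2←0xb4
8: ✓ ADDHI  r2←0x51
9: · MOVEQ

FIX = (r3, 0xda)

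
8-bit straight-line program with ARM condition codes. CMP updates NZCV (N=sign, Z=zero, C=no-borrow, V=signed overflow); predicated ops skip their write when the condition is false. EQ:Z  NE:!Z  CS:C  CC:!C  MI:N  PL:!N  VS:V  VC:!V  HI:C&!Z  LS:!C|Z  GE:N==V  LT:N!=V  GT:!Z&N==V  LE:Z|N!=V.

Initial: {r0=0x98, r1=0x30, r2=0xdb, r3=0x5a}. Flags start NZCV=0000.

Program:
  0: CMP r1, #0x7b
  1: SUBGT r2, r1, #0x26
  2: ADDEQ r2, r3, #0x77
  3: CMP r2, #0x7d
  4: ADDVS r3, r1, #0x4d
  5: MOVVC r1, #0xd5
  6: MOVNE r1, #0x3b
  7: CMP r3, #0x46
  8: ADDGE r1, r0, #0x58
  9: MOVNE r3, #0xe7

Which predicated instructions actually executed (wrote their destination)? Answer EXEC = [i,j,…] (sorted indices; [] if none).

[0] flags=1000 → (cmp)
[1] flags=1000 GT?F → skip
[2] flags=1000 EQ?F → skip
[3] flags=0011 → (cmp)
[4] flags=0011 VS?T → r3=0x7d
[5] flags=0011 VC?F → skip
[6] flags=0011 NE?T → r1=0x3b
[7] flags=0010 → (cmp)
[8] flags=0010 GE?T → r1=0xf0
[9] flags=0010 NE?T → r3=0xe7

EXEC = [4,6,8,9]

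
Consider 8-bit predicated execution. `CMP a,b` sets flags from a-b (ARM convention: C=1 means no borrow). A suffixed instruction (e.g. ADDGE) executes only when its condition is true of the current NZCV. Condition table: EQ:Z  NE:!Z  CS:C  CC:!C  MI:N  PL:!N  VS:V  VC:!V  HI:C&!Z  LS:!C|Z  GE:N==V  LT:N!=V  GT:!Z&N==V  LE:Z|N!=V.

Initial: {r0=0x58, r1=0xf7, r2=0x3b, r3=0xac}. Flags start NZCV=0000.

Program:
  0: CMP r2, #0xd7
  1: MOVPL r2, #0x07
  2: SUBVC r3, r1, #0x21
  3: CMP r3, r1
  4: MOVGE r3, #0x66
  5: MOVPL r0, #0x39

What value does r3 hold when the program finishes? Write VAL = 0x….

VAL = 0xd6

[0] flags=0000 → (cmp)
[1] flags=0000 PL?T → r2=0x07
[2] flags=0000 VC?T → r3=0xd6
[3] flags=1000 → (cmp)
[4] flags=1000 GE?F → skip
[5] flags=1000 PL?F → skip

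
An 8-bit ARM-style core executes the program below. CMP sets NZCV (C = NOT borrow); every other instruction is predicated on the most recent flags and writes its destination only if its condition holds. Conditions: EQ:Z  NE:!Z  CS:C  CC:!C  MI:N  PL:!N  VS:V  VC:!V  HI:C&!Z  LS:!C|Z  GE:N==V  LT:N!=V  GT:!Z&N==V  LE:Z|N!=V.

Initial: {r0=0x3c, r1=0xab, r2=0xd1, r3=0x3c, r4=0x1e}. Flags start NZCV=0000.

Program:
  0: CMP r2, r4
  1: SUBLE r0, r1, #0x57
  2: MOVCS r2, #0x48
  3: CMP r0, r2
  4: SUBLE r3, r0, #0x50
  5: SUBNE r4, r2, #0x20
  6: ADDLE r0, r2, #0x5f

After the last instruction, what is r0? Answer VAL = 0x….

0: ✓ CMP  NZCV=1010
1: ✓ SUBLE  r0←0x54
2: ✓ MOVCS  r2←0x48
3: ✓ CMP  NZCV=0010
4: · SUBLE
5: ✓ SUBNE  r4←0x28
6: · ADDLE

VAL = 0x54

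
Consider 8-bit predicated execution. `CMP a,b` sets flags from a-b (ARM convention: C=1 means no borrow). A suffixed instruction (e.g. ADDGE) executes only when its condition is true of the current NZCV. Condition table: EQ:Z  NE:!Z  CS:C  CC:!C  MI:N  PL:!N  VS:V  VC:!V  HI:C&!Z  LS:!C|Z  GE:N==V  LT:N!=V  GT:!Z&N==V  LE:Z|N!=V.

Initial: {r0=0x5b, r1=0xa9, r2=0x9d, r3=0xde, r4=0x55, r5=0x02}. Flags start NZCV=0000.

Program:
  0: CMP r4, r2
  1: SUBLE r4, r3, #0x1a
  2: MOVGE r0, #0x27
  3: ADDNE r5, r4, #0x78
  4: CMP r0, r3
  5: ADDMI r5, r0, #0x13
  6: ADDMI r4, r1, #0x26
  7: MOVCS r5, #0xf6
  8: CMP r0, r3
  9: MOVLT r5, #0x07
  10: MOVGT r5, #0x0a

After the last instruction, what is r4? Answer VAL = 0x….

VAL = 0x55

[0] flags=1001 → (cmp)
[1] flags=1001 LE?F → skip
[2] flags=1001 GE?T → r0=0x27
[3] flags=1001 NE?T → r5=0xcd
[4] flags=0000 → (cmp)
[5] flags=0000 MI?F → skip
[6] flags=0000 MI?F → skip
[7] flags=0000 CS?F → skip
[8] flags=0000 → (cmp)
[9] flags=0000 LT?F → skip
[10] flags=0000 GT?T → r5=0x0a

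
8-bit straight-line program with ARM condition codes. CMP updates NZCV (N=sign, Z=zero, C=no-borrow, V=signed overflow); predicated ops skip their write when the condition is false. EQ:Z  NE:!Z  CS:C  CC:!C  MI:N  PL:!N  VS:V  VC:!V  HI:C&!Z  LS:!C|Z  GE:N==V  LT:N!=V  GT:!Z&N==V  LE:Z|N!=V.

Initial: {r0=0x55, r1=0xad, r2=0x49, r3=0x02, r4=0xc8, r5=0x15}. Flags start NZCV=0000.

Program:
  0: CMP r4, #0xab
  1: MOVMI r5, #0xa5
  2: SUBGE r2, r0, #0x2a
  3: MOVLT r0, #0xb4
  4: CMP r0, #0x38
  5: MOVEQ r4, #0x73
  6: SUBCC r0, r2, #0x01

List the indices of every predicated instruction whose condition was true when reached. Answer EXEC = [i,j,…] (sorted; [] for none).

EXEC = [2]

0: ✓ CMP  NZCV=0010
1: · MOVMI
2: ✓ SUBGE  r2←0x2b
3: · MOVLT
4: ✓ CMP  NZCV=0010
5: · MOVEQ
6: · SUBCC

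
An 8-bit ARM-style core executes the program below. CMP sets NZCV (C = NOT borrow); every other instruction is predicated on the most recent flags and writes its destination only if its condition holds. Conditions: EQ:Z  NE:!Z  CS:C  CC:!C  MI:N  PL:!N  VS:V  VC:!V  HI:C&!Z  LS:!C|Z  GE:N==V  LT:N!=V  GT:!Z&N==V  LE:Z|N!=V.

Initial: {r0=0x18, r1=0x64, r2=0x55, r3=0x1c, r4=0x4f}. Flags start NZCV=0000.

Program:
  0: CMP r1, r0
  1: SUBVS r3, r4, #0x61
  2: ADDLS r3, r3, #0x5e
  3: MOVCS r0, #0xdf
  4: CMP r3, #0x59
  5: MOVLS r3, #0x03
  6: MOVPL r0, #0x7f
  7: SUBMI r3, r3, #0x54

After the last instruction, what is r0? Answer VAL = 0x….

VAL = 0xdf

0: ✓ CMP  NZCV=0010
1: · SUBVS
2: · ADDLS
3: ✓ MOVCS  r0←0xdf
4: ✓ CMP  NZCV=1000
5: ✓ MOVLS  r3←0x03
6: · MOVPL
7: ✓ SUBMI  r3←0xaf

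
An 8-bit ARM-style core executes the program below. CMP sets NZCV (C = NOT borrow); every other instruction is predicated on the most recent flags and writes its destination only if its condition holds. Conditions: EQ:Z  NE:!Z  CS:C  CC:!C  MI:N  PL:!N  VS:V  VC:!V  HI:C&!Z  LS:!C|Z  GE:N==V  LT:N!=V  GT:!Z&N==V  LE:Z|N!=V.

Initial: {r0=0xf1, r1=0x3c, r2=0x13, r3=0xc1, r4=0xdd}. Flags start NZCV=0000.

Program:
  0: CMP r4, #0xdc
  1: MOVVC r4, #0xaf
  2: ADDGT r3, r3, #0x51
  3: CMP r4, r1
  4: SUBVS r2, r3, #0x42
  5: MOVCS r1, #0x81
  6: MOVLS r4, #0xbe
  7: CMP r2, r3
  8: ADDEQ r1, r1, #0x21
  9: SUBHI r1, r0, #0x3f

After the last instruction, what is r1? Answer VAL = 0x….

VAL = 0xb2

[0] flags=0010 → (cmp)
[1] flags=0010 VC?T → r4=0xaf
[2] flags=0010 GT?T → r3=0x12
[3] flags=0011 → (cmp)
[4] flags=0011 VS?T → r2=0xd0
[5] flags=0011 CS?T → r1=0x81
[6] flags=0011 LS?F → skip
[7] flags=1010 → (cmp)
[8] flags=1010 EQ?F → skip
[9] flags=1010 HI?T → r1=0xb2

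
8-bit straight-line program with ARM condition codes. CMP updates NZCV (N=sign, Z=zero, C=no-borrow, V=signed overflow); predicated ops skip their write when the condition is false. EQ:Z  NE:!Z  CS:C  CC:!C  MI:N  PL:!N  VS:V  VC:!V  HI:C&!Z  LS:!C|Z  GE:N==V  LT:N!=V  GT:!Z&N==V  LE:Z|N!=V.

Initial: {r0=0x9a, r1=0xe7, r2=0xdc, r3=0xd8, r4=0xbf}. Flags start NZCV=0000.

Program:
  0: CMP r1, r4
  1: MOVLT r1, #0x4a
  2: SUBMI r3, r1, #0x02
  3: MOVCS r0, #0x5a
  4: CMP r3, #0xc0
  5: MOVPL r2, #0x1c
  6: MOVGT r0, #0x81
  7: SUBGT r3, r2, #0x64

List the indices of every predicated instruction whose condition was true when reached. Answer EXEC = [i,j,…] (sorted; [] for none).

EXEC = [3,5,6,7]

[0] flags=0010 → (cmp)
[1] flags=0010 LT?F → skip
[2] flags=0010 MI?F → skip
[3] flags=0010 CS?T → r0=0x5a
[4] flags=0010 → (cmp)
[5] flags=0010 PL?T → r2=0x1c
[6] flags=0010 GT?T → r0=0x81
[7] flags=0010 GT?T → r3=0xb8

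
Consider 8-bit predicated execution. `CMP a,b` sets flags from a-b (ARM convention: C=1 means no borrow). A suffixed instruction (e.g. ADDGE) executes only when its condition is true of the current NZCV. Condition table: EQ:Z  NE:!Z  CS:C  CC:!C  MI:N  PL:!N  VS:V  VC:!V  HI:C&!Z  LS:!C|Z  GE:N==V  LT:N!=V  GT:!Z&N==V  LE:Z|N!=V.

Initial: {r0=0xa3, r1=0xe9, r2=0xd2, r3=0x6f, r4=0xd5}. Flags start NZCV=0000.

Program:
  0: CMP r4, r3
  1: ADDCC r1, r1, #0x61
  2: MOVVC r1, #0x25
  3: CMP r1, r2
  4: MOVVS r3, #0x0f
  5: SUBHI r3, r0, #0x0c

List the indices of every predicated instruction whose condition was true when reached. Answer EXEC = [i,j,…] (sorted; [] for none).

EXEC = [5]

0: ✓ CMP  NZCV=0011
1: · ADDCC
2: · MOVVC
3: ✓ CMP  NZCV=0010
4: · MOVVS
5: ✓ SUBHI  r3←0x97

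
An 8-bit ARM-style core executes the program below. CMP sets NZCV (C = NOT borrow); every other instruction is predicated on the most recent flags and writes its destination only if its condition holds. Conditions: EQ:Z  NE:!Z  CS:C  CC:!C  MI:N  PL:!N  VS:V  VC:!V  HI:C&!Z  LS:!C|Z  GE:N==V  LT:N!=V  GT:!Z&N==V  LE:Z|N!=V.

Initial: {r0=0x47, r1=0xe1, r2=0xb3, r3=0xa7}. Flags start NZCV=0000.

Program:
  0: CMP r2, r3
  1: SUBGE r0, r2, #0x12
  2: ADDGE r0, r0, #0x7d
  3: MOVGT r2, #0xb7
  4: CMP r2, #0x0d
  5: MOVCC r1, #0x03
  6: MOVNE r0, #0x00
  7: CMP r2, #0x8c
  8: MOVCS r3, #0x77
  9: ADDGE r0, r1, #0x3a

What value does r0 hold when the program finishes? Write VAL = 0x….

VAL = 0x1b

[0] flags=0010 → (cmp)
[1] flags=0010 GE?T → r0=0xa1
[2] flags=0010 GE?T → r0=0x1e
[3] flags=0010 GT?T → r2=0xb7
[4] flags=1010 → (cmp)
[5] flags=1010 CC?F → skip
[6] flags=1010 NE?T → r0=0x00
[7] flags=0010 → (cmp)
[8] flags=0010 CS?T → r3=0x77
[9] flags=0010 GE?T → r0=0x1b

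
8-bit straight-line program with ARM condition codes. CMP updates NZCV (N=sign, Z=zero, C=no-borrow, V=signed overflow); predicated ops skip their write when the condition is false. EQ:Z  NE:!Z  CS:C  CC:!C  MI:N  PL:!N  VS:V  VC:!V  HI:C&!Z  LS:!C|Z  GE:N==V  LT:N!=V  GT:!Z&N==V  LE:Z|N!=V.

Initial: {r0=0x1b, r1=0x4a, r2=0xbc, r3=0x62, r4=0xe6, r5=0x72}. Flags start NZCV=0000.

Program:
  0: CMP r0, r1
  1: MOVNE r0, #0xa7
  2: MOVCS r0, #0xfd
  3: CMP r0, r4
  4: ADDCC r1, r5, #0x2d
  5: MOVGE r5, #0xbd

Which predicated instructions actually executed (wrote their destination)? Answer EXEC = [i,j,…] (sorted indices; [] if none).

0: ✓ CMP  NZCV=1000
1: ✓ MOVNE  r0←0xa7
2: · MOVCS
3: ✓ CMP  NZCV=1000
4: ✓ ADDCC  r1←0x9f
5: · MOVGE

EXEC = [1,4]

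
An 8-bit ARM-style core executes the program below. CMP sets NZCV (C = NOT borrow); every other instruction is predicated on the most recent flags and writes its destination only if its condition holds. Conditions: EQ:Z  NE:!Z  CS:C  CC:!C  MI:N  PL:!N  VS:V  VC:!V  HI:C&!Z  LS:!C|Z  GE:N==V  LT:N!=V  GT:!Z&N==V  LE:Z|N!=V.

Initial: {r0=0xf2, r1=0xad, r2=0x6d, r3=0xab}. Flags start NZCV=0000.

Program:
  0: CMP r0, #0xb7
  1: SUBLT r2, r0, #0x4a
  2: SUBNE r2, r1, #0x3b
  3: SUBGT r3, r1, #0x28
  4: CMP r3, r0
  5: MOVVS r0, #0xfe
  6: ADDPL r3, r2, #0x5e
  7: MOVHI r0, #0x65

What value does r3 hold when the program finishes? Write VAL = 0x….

[0] flags=0010 → (cmp)
[1] flags=0010 LT?F → skip
[2] flags=0010 NE?T → r2=0x72
[3] flags=0010 GT?T → r3=0x85
[4] flags=1000 → (cmp)
[5] flags=1000 VS?F → skip
[6] flags=1000 PL?F → skip
[7] flags=1000 HI?F → skip

VAL = 0x85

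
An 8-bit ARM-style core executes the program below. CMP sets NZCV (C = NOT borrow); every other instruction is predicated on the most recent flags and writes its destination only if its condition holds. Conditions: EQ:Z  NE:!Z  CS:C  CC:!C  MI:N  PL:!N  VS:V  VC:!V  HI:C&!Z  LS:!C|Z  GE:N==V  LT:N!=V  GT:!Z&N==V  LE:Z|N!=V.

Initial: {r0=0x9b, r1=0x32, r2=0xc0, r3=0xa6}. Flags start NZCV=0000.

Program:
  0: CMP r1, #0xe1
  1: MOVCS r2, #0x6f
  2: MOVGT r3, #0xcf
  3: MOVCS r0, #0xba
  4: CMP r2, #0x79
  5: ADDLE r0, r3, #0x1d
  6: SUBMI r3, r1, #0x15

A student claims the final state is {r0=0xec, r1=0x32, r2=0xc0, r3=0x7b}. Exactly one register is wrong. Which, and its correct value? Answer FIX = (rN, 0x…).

FIX = (r3, 0xcf)

[0] flags=0000 → (cmp)
[1] flags=0000 CS?F → skip
[2] flags=0000 GT?T → r3=0xcf
[3] flags=0000 CS?F → skip
[4] flags=0011 → (cmp)
[5] flags=0011 LE?T → r0=0xec
[6] flags=0011 MI?F → skip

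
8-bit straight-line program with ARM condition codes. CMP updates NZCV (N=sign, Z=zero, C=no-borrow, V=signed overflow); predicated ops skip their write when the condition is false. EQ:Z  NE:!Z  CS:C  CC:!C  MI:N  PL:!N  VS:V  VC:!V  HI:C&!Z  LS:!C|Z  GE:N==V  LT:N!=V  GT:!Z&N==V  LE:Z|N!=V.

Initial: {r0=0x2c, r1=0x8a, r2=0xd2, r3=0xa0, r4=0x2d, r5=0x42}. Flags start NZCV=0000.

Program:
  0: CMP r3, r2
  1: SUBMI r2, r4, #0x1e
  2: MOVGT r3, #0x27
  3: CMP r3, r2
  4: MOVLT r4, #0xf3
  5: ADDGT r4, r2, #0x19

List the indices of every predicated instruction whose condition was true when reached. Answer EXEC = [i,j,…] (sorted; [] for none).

EXEC = [1,4]

[0] flags=1000 → (cmp)
[1] flags=1000 MI?T → r2=0x0f
[2] flags=1000 GT?F → skip
[3] flags=1010 → (cmp)
[4] flags=1010 LT?T → r4=0xf3
[5] flags=1010 GT?F → skip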